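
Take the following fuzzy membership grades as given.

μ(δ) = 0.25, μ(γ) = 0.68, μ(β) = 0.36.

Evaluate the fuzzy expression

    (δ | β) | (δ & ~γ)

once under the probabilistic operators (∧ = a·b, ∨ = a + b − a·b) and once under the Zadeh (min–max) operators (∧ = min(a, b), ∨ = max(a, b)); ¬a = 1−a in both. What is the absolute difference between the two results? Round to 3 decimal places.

0.198

Under probabilistic:
  δ | β = a + b − a·b on (0.2500, 0.3600) = 0.5200
  ~γ = 1 − 0.6800 = 0.3200
  δ & ~γ = a·b on (0.2500, 0.3200) = 0.0800
  (δ | β) | (δ & ~γ) = a + b − a·b on (0.5200, 0.0800) = 0.5584
  → value = 0.5584
Under Zadeh (min–max):
  δ | β = max(a, b) on (0.25, 0.36) = 0.36
  ~γ = 1 − 0.68 = 0.32
  δ & ~γ = min(a, b) on (0.25, 0.32) = 0.25
  (δ | β) | (δ & ~γ) = max(a, b) on (0.36, 0.25) = 0.36
  → value = 0.3600
|0.5584 − 0.3600| = 0.198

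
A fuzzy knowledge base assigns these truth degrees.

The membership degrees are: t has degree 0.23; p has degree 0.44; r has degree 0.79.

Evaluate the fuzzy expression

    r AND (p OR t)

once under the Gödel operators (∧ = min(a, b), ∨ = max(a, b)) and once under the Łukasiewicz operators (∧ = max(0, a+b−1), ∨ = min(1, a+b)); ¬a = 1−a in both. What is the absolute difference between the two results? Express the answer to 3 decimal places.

Under Gödel:
  p OR t = max(a, b) on (0.44, 0.23) = 0.44
  r AND (p OR t) = min(a, b) on (0.79, 0.44) = 0.44
  → value = 0.4400
Under Łukasiewicz:
  p OR t = min(1, a+b) on (0.44, 0.23) = 0.67
  r AND (p OR t) = max(0, a+b−1) on (0.79, 0.67) = 0.46
  → value = 0.4600
|0.4400 − 0.4600| = 0.020

0.020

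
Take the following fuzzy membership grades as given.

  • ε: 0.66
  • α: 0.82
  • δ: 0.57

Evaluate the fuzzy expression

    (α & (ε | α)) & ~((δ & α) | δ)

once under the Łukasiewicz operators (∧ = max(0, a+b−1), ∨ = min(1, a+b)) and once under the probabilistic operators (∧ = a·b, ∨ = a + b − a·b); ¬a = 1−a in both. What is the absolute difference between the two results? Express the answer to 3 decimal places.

0.176

Under Łukasiewicz:
  ε | α = min(1, a+b) on (0.66, 0.82) = 1.00
  α & (ε | α) = max(0, a+b−1) on (0.82, 1.00) = 0.82
  δ & α = max(0, a+b−1) on (0.57, 0.82) = 0.39
  (δ & α) | δ = min(1, a+b) on (0.39, 0.57) = 0.96
  ~((δ & α) | δ) = 1 − 0.96 = 0.04
  (α & (ε | α)) & ~((δ & α) | δ) = max(0, a+b−1) on (0.82, 0.04) = 0.00
  → value = 0.0000
Under probabilistic:
  ε | α = a + b − a·b on (0.6600, 0.8200) = 0.9388
  α & (ε | α) = a·b on (0.8200, 0.9388) = 0.7698
  δ & α = a·b on (0.5700, 0.8200) = 0.4674
  (δ & α) | δ = a + b − a·b on (0.4674, 0.5700) = 0.7710
  ~((δ & α) | δ) = 1 − 0.7710 = 0.2290
  (α & (ε | α)) & ~((δ & α) | δ) = a·b on (0.7698, 0.2290) = 0.1763
  → value = 0.1763
|0.0000 − 0.1763| = 0.176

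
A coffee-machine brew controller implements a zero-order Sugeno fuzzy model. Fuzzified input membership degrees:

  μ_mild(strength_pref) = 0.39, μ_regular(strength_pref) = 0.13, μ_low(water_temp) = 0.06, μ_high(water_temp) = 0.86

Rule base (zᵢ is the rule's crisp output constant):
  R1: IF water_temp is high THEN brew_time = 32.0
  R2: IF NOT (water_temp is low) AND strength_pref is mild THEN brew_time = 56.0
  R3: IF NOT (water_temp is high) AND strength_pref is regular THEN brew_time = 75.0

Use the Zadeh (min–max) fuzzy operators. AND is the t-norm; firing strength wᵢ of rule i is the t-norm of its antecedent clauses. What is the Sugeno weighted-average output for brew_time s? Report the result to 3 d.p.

42.833

R1 (z=32.0): high=0.86 → w = 0.86
R2 (z=56.0): ¬low=1−0.06=0.94, mild=0.39; AND[min(a, b)] → w = 0.39
R3 (z=75.0): ¬high=1−0.86=0.14, regular=0.13; AND[min(a, b)] → w = 0.13
Weighted average = (0.86·32.0 + 0.39·56.0 + 0.13·75.0) / (0.86 + 0.39 + 0.13)
  = 59.1100 / 1.3800 = 42.833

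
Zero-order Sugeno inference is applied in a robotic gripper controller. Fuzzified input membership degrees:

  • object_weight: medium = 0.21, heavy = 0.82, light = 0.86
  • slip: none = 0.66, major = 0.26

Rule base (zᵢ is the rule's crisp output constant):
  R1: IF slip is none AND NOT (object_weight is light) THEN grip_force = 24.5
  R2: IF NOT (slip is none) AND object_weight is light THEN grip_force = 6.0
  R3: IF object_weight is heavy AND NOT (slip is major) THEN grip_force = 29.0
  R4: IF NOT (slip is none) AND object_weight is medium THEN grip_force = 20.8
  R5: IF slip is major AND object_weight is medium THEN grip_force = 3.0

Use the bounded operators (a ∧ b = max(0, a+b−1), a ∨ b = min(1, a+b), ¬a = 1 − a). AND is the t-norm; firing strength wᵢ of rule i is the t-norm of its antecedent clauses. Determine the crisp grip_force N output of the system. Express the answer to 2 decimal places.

R1 (z=24.5): none=0.66, ¬light=1−0.86=0.14; AND[max(0, a+b−1)] → w = 0.00
R2 (z=6.0): ¬none=1−0.66=0.34, light=0.86; AND[max(0, a+b−1)] → w = 0.20
R3 (z=29.0): heavy=0.82, ¬major=1−0.26=0.74; AND[max(0, a+b−1)] → w = 0.56
R4 (z=20.8): ¬none=1−0.66=0.34, medium=0.21; AND[max(0, a+b−1)] → w = 0.00
R5 (z=3.0): major=0.26, medium=0.21; AND[max(0, a+b−1)] → w = 0.00
Weighted average = (0.00·24.5 + 0.20·6.0 + 0.56·29.0 + 0.00·20.8 + 0.00·3.0) / (0.00 + 0.20 + 0.56 + 0.00 + 0.00)
  = 17.4400 / 0.7600 = 22.95

22.95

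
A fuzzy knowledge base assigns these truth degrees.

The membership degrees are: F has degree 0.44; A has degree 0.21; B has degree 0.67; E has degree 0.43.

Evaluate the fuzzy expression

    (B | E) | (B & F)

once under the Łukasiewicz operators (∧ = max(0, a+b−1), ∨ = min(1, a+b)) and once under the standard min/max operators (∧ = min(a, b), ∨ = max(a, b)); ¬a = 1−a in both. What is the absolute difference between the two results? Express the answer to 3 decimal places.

Under Łukasiewicz:
  B | E = min(1, a+b) on (0.67, 0.43) = 1.00
  B & F = max(0, a+b−1) on (0.67, 0.44) = 0.11
  (B | E) | (B & F) = min(1, a+b) on (1.00, 0.11) = 1.00
  → value = 1.0000
Under standard min/max:
  B | E = max(a, b) on (0.67, 0.43) = 0.67
  B & F = min(a, b) on (0.67, 0.44) = 0.44
  (B | E) | (B & F) = max(a, b) on (0.67, 0.44) = 0.67
  → value = 0.6700
|1.0000 − 0.6700| = 0.330

0.330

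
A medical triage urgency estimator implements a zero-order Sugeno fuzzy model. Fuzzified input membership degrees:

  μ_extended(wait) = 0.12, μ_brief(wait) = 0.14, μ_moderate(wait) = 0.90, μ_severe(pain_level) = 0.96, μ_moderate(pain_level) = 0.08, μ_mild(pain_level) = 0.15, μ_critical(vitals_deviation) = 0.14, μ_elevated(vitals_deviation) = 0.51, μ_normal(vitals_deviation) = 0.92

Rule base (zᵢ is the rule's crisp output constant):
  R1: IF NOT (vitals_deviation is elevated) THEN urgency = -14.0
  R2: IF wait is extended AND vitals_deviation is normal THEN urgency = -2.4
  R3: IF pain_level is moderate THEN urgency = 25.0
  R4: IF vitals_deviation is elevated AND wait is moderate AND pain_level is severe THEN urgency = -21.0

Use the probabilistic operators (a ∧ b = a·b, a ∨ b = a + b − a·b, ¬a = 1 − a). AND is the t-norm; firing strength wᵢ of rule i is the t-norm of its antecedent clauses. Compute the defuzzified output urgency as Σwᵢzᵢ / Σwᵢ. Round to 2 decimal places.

-12.83

R1 (z=-14.0): ¬elevated=1−0.51=0.49 → w = 0.4900
R2 (z=-2.4): extended=0.12, normal=0.92; AND[a·b] → w = 0.1104
R3 (z=25.0): moderate=0.08 → w = 0.0800
R4 (z=-21.0): elevated=0.51, moderate=0.90, severe=0.96; AND[a·b] → w = 0.4406
Weighted average = (0.4900·-14.0 + 0.1104·-2.4 + 0.0800·25.0 + 0.4406·-21.0) / (0.4900 + 0.1104 + 0.0800 + 0.4406)
  = -14.3784 / 1.1210 = -12.83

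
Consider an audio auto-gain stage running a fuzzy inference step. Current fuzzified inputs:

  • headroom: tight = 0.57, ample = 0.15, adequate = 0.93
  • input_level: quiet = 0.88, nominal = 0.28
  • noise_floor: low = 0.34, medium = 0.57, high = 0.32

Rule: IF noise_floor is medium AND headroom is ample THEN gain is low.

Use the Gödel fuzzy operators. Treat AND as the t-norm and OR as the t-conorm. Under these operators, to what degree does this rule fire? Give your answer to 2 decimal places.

firing strength: medium=0.57, ample=0.15; AND[min(a, b)] → w = 0.15

0.15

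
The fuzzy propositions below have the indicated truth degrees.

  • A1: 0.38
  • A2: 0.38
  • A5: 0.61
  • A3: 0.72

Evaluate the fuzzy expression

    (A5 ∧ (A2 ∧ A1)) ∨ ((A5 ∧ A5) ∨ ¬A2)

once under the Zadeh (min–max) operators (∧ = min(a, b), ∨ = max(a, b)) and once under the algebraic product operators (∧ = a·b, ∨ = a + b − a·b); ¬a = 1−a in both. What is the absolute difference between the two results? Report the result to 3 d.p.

0.162

Under Zadeh (min–max):
  A2 ∧ A1 = min(a, b) on (0.38, 0.38) = 0.38
  A5 ∧ (A2 ∧ A1) = min(a, b) on (0.61, 0.38) = 0.38
  A5 ∧ A5 = min(a, b) on (0.61, 0.61) = 0.61
  ¬A2 = 1 − 0.38 = 0.62
  (A5 ∧ A5) ∨ ¬A2 = max(a, b) on (0.61, 0.62) = 0.62
  (A5 ∧ (A2 ∧ A1)) ∨ ((A5 ∧ A5) ∨ ¬A2) = max(a, b) on (0.38, 0.62) = 0.62
  → value = 0.6200
Under algebraic product:
  A2 ∧ A1 = a·b on (0.3800, 0.3800) = 0.1444
  A5 ∧ (A2 ∧ A1) = a·b on (0.6100, 0.1444) = 0.0881
  A5 ∧ A5 = a·b on (0.6100, 0.6100) = 0.3721
  ¬A2 = 1 − 0.3800 = 0.6200
  (A5 ∧ A5) ∨ ¬A2 = a + b − a·b on (0.3721, 0.6200) = 0.7614
  (A5 ∧ (A2 ∧ A1)) ∨ ((A5 ∧ A5) ∨ ¬A2) = a + b − a·b on (0.0881, 0.7614) = 0.7824
  → value = 0.7824
|0.6200 − 0.7824| = 0.162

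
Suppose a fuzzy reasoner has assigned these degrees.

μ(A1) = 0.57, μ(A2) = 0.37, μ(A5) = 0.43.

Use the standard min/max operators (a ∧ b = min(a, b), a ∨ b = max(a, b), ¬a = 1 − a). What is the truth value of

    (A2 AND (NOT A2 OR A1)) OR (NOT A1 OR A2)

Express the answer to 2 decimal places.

0.43

NOT A2 = 1 − 0.37 = 0.63
NOT A2 OR A1 = max(a, b) on (0.63, 0.57) = 0.63
A2 AND (NOT A2 OR A1) = min(a, b) on (0.37, 0.63) = 0.37
NOT A1 = 1 − 0.57 = 0.43
NOT A1 OR A2 = max(a, b) on (0.43, 0.37) = 0.43
(A2 AND (NOT A2 OR A1)) OR (NOT A1 OR A2) = max(a, b) on (0.37, 0.43) = 0.43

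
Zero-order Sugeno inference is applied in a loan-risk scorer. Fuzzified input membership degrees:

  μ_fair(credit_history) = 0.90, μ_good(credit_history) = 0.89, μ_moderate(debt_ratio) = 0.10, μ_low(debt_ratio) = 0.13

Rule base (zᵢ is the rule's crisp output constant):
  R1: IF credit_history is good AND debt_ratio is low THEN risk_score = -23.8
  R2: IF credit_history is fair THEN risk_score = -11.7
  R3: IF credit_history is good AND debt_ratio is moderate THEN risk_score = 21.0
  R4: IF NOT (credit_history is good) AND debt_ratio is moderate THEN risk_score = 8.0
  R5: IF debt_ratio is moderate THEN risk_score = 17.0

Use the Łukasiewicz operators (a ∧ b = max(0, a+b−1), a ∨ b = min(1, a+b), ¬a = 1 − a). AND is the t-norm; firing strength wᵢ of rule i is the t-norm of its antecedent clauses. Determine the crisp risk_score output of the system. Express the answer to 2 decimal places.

R1 (z=-23.8): good=0.89, low=0.13; AND[max(0, a+b−1)] → w = 0.02
R2 (z=-11.7): fair=0.90 → w = 0.90
R3 (z=21.0): good=0.89, moderate=0.10; AND[max(0, a+b−1)] → w = 0.00
R4 (z=8.0): ¬good=1−0.89=0.11, moderate=0.10; AND[max(0, a+b−1)] → w = 0.00
R5 (z=17.0): moderate=0.10 → w = 0.10
Weighted average = (0.02·-23.8 + 0.90·-11.7 + 0.00·21.0 + 0.00·8.0 + 0.10·17.0) / (0.02 + 0.90 + 0.00 + 0.00 + 0.10)
  = -9.3060 / 1.0200 = -9.12

-9.12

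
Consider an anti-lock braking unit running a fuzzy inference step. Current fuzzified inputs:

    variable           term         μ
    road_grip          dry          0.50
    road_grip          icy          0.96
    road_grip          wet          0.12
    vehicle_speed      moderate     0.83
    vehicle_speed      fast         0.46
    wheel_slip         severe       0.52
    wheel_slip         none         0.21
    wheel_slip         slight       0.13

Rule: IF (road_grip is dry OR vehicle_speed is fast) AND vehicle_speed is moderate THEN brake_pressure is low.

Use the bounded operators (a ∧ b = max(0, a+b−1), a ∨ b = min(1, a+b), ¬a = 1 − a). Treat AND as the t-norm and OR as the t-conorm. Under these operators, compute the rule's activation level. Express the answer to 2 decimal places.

0.79

firing strength: (dry=0.50 OR fast=0.46) = 0.96; AND[max(0, a+b−1)] with moderate=0.83 → w = 0.79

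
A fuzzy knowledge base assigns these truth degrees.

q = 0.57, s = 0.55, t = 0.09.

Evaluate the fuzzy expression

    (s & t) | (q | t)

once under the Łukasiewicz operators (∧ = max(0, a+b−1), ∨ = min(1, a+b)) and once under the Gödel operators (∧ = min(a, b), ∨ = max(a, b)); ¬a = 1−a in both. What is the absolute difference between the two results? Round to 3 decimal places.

Under Łukasiewicz:
  s & t = max(0, a+b−1) on (0.55, 0.09) = 0.00
  q | t = min(1, a+b) on (0.57, 0.09) = 0.66
  (s & t) | (q | t) = min(1, a+b) on (0.00, 0.66) = 0.66
  → value = 0.6600
Under Gödel:
  s & t = min(a, b) on (0.55, 0.09) = 0.09
  q | t = max(a, b) on (0.57, 0.09) = 0.57
  (s & t) | (q | t) = max(a, b) on (0.09, 0.57) = 0.57
  → value = 0.5700
|0.6600 − 0.5700| = 0.090

0.090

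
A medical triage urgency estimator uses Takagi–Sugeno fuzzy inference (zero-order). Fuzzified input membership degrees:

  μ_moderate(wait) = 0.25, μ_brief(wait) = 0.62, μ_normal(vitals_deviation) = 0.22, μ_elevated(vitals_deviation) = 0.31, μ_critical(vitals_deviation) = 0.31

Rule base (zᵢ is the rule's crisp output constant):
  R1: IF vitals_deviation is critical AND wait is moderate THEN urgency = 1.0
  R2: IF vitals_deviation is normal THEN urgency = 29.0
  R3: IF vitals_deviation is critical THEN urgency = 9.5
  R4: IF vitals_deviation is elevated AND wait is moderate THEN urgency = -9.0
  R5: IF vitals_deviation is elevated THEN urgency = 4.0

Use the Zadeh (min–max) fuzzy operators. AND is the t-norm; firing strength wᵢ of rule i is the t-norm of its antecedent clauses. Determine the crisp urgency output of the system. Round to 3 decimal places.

6.392

R1 (z=1.0): critical=0.31, moderate=0.25; AND[min(a, b)] → w = 0.25
R2 (z=29.0): normal=0.22 → w = 0.22
R3 (z=9.5): critical=0.31 → w = 0.31
R4 (z=-9.0): elevated=0.31, moderate=0.25; AND[min(a, b)] → w = 0.25
R5 (z=4.0): elevated=0.31 → w = 0.31
Weighted average = (0.25·1.0 + 0.22·29.0 + 0.31·9.5 + 0.25·-9.0 + 0.31·4.0) / (0.25 + 0.22 + 0.31 + 0.25 + 0.31)
  = 8.5650 / 1.3400 = 6.392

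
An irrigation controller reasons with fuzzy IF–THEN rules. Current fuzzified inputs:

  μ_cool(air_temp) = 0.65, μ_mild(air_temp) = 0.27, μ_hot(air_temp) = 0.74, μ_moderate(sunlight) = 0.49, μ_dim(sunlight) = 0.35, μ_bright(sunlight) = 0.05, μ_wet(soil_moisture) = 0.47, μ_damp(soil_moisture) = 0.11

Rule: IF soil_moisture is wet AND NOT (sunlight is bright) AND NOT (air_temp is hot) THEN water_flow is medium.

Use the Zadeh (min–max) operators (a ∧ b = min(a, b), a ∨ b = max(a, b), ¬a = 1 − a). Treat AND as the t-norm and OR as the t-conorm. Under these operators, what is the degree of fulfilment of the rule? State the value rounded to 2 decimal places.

0.26

firing strength: wet=0.47, ¬bright=1−0.05=0.95, ¬hot=1−0.74=0.26; AND[min(a, b)] → w = 0.26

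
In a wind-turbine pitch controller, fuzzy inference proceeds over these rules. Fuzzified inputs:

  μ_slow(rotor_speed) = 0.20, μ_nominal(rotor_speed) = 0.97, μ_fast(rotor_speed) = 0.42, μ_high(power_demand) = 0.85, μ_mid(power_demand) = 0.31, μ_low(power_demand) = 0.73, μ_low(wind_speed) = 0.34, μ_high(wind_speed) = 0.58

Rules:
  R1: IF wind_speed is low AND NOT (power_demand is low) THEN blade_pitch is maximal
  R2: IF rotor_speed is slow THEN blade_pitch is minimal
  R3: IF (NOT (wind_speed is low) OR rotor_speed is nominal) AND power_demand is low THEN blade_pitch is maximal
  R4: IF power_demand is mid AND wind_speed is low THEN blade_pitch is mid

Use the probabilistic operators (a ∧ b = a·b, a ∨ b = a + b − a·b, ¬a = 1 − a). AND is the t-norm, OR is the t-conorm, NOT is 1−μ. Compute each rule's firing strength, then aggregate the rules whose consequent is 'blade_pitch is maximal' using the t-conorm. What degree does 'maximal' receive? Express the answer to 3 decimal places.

R1: low=0.34, ¬low=1−0.73=0.27; AND[a·b] → w = 0.0918
R2: slow=0.20 → w = 0.2000
R3: (¬low=1−0.34=0.66 OR nominal=0.97) = 0.9898; AND[a·b] with low=0.73 → w = 0.7226
R4: mid=0.31, low=0.34; AND[a·b] → w = 0.1054
Rules with consequent 'maximal': {R1, R3} → strengths 0.0918, 0.7226
Aggregate via t-conorm [a + b − a·b]: 0.7480

0.748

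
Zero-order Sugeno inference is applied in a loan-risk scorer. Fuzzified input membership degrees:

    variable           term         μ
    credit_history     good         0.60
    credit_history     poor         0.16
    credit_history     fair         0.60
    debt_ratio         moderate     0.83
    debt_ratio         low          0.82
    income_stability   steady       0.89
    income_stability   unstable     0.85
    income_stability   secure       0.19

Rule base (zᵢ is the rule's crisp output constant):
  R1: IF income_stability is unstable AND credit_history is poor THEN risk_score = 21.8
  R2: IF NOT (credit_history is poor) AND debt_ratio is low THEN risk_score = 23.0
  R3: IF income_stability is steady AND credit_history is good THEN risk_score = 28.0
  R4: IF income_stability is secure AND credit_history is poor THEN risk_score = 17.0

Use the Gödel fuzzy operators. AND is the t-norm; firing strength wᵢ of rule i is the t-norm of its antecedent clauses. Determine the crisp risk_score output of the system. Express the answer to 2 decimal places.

24.06

R1 (z=21.8): unstable=0.85, poor=0.16; AND[min(a, b)] → w = 0.16
R2 (z=23.0): ¬poor=1−0.16=0.84, low=0.82; AND[min(a, b)] → w = 0.82
R3 (z=28.0): steady=0.89, good=0.60; AND[min(a, b)] → w = 0.60
R4 (z=17.0): secure=0.19, poor=0.16; AND[min(a, b)] → w = 0.16
Weighted average = (0.16·21.8 + 0.82·23.0 + 0.60·28.0 + 0.16·17.0) / (0.16 + 0.82 + 0.60 + 0.16)
  = 41.8680 / 1.7400 = 24.06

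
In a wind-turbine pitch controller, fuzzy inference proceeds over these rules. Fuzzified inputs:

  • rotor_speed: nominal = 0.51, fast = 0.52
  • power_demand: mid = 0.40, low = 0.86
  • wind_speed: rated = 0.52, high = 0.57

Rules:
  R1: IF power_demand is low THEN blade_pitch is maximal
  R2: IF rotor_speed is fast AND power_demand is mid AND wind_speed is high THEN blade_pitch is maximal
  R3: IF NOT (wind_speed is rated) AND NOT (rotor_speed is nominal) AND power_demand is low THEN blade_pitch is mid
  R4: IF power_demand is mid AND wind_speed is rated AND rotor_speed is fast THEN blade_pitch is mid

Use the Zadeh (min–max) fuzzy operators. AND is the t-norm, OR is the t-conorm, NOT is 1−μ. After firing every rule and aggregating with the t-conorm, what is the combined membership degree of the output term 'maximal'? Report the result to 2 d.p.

R1: low=0.86 → w = 0.86
R2: fast=0.52, mid=0.40, high=0.57; AND[min(a, b)] → w = 0.40
R3: ¬rated=1−0.52=0.48, ¬nominal=1−0.51=0.49, low=0.86; AND[min(a, b)] → w = 0.48
R4: mid=0.40, rated=0.52, fast=0.52; AND[min(a, b)] → w = 0.40
Rules with consequent 'maximal': {R1, R2} → strengths 0.86, 0.40
Aggregate via t-conorm [max(a, b)]: 0.86

0.86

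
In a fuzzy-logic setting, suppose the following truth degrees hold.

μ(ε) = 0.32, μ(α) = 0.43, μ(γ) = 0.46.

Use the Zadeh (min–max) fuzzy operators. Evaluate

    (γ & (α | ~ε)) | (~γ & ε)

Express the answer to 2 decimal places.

~ε = 1 − 0.32 = 0.68
α | ~ε = max(a, b) on (0.43, 0.68) = 0.68
γ & (α | ~ε) = min(a, b) on (0.46, 0.68) = 0.46
~γ = 1 − 0.46 = 0.54
~γ & ε = min(a, b) on (0.54, 0.32) = 0.32
(γ & (α | ~ε)) | (~γ & ε) = max(a, b) on (0.46, 0.32) = 0.46

0.46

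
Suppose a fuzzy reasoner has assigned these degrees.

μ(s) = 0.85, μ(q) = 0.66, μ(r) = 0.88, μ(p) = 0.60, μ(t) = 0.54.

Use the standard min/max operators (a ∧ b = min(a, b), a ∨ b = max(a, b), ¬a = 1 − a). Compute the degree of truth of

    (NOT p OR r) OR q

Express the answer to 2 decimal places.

0.88

NOT p = 1 − 0.60 = 0.40
NOT p OR r = max(a, b) on (0.40, 0.88) = 0.88
(NOT p OR r) OR q = max(a, b) on (0.88, 0.66) = 0.88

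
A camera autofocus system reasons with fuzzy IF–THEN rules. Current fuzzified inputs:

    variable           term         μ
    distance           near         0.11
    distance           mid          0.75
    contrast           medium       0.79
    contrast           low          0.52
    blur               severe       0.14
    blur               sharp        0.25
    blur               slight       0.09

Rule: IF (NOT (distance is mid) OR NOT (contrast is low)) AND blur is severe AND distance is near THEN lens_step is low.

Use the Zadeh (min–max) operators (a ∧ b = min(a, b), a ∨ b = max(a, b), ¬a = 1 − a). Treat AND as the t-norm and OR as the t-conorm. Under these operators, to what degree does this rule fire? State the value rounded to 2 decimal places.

firing strength: (¬mid=1−0.75=0.25 OR ¬low=1−0.52=0.48) = 0.48; AND[min(a, b)] with severe=0.14, near=0.11 → w = 0.11

0.11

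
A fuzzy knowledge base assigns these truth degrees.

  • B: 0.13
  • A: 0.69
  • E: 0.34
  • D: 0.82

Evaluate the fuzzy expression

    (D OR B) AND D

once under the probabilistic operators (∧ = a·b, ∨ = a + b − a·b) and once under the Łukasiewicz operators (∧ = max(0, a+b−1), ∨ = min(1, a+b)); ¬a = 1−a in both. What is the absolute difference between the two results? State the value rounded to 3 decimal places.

0.078

Under probabilistic:
  D OR B = a + b − a·b on (0.8200, 0.1300) = 0.8434
  (D OR B) AND D = a·b on (0.8434, 0.8200) = 0.6916
  → value = 0.6916
Under Łukasiewicz:
  D OR B = min(1, a+b) on (0.82, 0.13) = 0.95
  (D OR B) AND D = max(0, a+b−1) on (0.95, 0.82) = 0.77
  → value = 0.7700
|0.6916 − 0.7700| = 0.078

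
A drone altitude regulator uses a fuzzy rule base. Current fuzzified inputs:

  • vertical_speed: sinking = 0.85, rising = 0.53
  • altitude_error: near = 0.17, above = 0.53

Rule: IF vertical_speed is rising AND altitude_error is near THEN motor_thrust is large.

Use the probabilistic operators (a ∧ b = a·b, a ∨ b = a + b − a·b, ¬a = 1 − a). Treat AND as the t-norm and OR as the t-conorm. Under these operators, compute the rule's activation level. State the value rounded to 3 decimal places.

0.090

firing strength: rising=0.53, near=0.17; AND[a·b] → w = 0.0901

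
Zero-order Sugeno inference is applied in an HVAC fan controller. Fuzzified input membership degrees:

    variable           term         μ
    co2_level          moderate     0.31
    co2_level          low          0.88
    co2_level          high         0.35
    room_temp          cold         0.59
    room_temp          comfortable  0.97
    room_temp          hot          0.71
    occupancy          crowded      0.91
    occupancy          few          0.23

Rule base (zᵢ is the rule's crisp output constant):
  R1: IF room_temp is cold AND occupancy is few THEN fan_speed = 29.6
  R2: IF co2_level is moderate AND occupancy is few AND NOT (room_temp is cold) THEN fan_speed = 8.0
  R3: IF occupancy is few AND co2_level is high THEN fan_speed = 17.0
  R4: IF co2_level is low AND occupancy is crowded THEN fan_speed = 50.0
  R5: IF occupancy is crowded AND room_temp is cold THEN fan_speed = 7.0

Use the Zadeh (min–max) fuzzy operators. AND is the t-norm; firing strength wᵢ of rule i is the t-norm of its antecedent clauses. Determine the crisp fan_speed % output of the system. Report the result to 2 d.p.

28.10

R1 (z=29.6): cold=0.59, few=0.23; AND[min(a, b)] → w = 0.23
R2 (z=8.0): moderate=0.31, few=0.23, ¬cold=1−0.59=0.41; AND[min(a, b)] → w = 0.23
R3 (z=17.0): few=0.23, high=0.35; AND[min(a, b)] → w = 0.23
R4 (z=50.0): low=0.88, crowded=0.91; AND[min(a, b)] → w = 0.88
R5 (z=7.0): crowded=0.91, cold=0.59; AND[min(a, b)] → w = 0.59
Weighted average = (0.23·29.6 + 0.23·8.0 + 0.23·17.0 + 0.88·50.0 + 0.59·7.0) / (0.23 + 0.23 + 0.23 + 0.88 + 0.59)
  = 60.6880 / 2.1600 = 28.10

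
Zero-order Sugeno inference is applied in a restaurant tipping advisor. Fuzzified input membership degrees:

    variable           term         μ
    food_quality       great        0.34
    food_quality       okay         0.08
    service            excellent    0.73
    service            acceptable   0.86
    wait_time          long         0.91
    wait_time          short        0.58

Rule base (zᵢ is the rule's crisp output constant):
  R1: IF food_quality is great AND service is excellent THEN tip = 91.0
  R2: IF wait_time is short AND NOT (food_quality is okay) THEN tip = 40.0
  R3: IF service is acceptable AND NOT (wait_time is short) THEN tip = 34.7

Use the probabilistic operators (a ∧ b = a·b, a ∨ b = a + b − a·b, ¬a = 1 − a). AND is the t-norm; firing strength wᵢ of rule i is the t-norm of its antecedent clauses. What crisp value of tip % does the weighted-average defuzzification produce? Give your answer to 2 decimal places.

R1 (z=91.0): great=0.34, excellent=0.73; AND[a·b] → w = 0.2482
R2 (z=40.0): short=0.58, ¬okay=1−0.08=0.92; AND[a·b] → w = 0.5336
R3 (z=34.7): acceptable=0.86, ¬short=1−0.58=0.42; AND[a·b] → w = 0.3612
Weighted average = (0.2482·91.0 + 0.5336·40.0 + 0.3612·34.7) / (0.2482 + 0.5336 + 0.3612)
  = 56.4638 / 1.1430 = 49.40

49.40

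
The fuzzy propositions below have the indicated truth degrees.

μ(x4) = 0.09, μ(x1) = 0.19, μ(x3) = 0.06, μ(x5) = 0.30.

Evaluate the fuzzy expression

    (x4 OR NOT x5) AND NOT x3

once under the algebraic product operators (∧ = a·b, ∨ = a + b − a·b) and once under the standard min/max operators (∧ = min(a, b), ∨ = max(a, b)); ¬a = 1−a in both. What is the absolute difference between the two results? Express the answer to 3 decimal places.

Under algebraic product:
  NOT x5 = 1 − 0.3000 = 0.7000
  x4 OR NOT x5 = a + b − a·b on (0.0900, 0.7000) = 0.7270
  NOT x3 = 1 − 0.0600 = 0.9400
  (x4 OR NOT x5) AND NOT x3 = a·b on (0.7270, 0.9400) = 0.6834
  → value = 0.6834
Under standard min/max:
  NOT x5 = 1 − 0.30 = 0.70
  x4 OR NOT x5 = max(a, b) on (0.09, 0.70) = 0.70
  NOT x3 = 1 − 0.06 = 0.94
  (x4 OR NOT x5) AND NOT x3 = min(a, b) on (0.70, 0.94) = 0.70
  → value = 0.7000
|0.6834 − 0.7000| = 0.017

0.017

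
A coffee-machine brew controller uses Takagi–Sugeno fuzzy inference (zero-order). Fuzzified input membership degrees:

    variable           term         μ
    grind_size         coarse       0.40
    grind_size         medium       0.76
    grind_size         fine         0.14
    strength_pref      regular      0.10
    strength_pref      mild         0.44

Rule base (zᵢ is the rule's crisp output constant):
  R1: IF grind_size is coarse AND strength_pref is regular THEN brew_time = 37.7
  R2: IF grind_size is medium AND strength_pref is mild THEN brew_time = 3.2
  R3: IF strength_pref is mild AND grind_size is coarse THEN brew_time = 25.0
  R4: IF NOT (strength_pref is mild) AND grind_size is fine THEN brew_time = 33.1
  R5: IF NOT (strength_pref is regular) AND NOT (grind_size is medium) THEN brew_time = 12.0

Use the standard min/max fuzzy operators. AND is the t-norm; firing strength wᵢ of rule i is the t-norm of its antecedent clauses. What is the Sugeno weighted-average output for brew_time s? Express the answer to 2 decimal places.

R1 (z=37.7): coarse=0.40, regular=0.10; AND[min(a, b)] → w = 0.10
R2 (z=3.2): medium=0.76, mild=0.44; AND[min(a, b)] → w = 0.44
R3 (z=25.0): mild=0.44, coarse=0.40; AND[min(a, b)] → w = 0.40
R4 (z=33.1): ¬mild=1−0.44=0.56, fine=0.14; AND[min(a, b)] → w = 0.14
R5 (z=12.0): ¬regular=1−0.10=0.90, ¬medium=1−0.76=0.24; AND[min(a, b)] → w = 0.24
Weighted average = (0.10·37.7 + 0.44·3.2 + 0.40·25.0 + 0.14·33.1 + 0.24·12.0) / (0.10 + 0.44 + 0.40 + 0.14 + 0.24)
  = 22.6920 / 1.3200 = 17.19

17.19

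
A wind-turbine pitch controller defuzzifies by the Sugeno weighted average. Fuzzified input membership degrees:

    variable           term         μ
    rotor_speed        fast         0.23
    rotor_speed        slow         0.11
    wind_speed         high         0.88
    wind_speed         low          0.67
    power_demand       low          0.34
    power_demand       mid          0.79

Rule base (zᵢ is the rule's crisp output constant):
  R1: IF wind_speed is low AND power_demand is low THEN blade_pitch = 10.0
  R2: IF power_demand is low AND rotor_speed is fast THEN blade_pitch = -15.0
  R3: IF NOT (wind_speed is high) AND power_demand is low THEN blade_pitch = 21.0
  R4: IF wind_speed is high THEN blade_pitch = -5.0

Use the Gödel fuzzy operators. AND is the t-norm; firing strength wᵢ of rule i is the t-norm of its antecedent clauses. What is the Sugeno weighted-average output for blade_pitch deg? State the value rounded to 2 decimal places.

R1 (z=10.0): low=0.67, low=0.34; AND[min(a, b)] → w = 0.34
R2 (z=-15.0): low=0.34, fast=0.23; AND[min(a, b)] → w = 0.23
R3 (z=21.0): ¬high=1−0.88=0.12, low=0.34; AND[min(a, b)] → w = 0.12
R4 (z=-5.0): high=0.88 → w = 0.88
Weighted average = (0.34·10.0 + 0.23·-15.0 + 0.12·21.0 + 0.88·-5.0) / (0.34 + 0.23 + 0.12 + 0.88)
  = -1.9300 / 1.5700 = -1.23

-1.23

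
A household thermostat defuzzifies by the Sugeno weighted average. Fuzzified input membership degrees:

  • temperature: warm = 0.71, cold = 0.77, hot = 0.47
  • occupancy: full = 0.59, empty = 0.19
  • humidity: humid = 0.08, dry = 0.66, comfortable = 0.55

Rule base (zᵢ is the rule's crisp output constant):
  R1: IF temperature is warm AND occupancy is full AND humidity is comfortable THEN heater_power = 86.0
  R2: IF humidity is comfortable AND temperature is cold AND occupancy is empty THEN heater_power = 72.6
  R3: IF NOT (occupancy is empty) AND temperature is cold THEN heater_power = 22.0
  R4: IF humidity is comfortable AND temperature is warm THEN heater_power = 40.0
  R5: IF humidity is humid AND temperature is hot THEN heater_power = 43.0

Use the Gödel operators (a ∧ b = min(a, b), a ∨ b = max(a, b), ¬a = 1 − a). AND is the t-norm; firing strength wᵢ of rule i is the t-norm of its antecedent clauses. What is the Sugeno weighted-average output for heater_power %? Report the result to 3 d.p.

48.352

R1 (z=86.0): warm=0.71, full=0.59, comfortable=0.55; AND[min(a, b)] → w = 0.55
R2 (z=72.6): comfortable=0.55, cold=0.77, empty=0.19; AND[min(a, b)] → w = 0.19
R3 (z=22.0): ¬empty=1−0.19=0.81, cold=0.77; AND[min(a, b)] → w = 0.77
R4 (z=40.0): comfortable=0.55, warm=0.71; AND[min(a, b)] → w = 0.55
R5 (z=43.0): humid=0.08, hot=0.47; AND[min(a, b)] → w = 0.08
Weighted average = (0.55·86.0 + 0.19·72.6 + 0.77·22.0 + 0.55·40.0 + 0.08·43.0) / (0.55 + 0.19 + 0.77 + 0.55 + 0.08)
  = 103.4740 / 2.1400 = 48.352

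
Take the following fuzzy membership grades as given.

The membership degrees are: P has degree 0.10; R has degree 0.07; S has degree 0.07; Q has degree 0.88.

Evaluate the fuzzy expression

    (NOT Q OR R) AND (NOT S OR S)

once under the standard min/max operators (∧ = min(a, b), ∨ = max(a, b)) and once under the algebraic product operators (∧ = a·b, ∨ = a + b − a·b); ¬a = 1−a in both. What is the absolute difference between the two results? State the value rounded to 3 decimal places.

Under standard min/max:
  NOT Q = 1 − 0.88 = 0.12
  NOT Q OR R = max(a, b) on (0.12, 0.07) = 0.12
  NOT S = 1 − 0.07 = 0.93
  NOT S OR S = max(a, b) on (0.93, 0.07) = 0.93
  (NOT Q OR R) AND (NOT S OR S) = min(a, b) on (0.12, 0.93) = 0.12
  → value = 0.1200
Under algebraic product:
  NOT Q = 1 − 0.8800 = 0.1200
  NOT Q OR R = a + b − a·b on (0.1200, 0.0700) = 0.1816
  NOT S = 1 − 0.0700 = 0.9300
  NOT S OR S = a + b − a·b on (0.9300, 0.0700) = 0.9349
  (NOT Q OR R) AND (NOT S OR S) = a·b on (0.1816, 0.9349) = 0.1698
  → value = 0.1698
|0.1200 − 0.1698| = 0.050

0.050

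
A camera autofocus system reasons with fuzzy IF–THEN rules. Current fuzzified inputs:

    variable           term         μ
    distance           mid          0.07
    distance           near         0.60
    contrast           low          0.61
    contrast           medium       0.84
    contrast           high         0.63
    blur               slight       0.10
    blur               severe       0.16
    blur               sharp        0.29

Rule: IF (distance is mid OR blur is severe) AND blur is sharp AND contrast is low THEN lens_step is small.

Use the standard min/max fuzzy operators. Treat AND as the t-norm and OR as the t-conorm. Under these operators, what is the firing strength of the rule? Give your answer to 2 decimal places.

firing strength: (mid=0.07 OR severe=0.16) = 0.16; AND[min(a, b)] with sharp=0.29, low=0.61 → w = 0.16

0.16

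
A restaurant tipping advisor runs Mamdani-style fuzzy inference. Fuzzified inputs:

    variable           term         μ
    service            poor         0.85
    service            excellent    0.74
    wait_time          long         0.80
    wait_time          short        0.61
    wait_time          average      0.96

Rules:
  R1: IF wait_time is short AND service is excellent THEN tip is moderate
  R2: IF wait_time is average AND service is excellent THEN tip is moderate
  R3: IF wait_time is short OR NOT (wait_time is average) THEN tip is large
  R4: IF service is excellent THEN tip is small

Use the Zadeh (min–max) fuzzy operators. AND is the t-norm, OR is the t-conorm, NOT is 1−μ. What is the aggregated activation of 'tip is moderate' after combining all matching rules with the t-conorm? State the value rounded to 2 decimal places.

0.74

R1: short=0.61, excellent=0.74; AND[min(a, b)] → w = 0.61
R2: average=0.96, excellent=0.74; AND[min(a, b)] → w = 0.74
R3: short=0.61, ¬average=1−0.96=0.04; OR[max(a, b)] → w = 0.61
R4: excellent=0.74 → w = 0.74
Rules with consequent 'moderate': {R1, R2} → strengths 0.61, 0.74
Aggregate via t-conorm [max(a, b)]: 0.74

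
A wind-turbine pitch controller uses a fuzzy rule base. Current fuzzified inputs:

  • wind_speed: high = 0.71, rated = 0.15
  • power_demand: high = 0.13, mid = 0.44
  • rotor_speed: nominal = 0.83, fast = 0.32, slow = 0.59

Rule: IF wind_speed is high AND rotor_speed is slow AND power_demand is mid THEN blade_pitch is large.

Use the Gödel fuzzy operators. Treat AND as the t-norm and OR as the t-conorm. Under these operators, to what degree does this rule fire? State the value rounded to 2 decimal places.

firing strength: high=0.71, slow=0.59, mid=0.44; AND[min(a, b)] → w = 0.44

0.44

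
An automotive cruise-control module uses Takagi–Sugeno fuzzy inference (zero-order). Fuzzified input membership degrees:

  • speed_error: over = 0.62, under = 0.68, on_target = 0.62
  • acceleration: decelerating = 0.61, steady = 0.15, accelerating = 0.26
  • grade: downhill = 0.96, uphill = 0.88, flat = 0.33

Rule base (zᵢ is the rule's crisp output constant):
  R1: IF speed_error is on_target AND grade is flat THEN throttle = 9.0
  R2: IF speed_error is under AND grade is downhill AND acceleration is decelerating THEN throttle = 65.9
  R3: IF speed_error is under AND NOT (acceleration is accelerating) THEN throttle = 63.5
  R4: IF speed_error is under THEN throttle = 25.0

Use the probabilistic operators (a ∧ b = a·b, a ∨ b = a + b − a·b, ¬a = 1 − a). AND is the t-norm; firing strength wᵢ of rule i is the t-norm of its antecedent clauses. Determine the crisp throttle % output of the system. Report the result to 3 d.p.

R1 (z=9.0): on_target=0.62, flat=0.33; AND[a·b] → w = 0.2046
R2 (z=65.9): under=0.68, downhill=0.96, decelerating=0.61; AND[a·b] → w = 0.3982
R3 (z=63.5): under=0.68, ¬accelerating=1−0.26=0.74; AND[a·b] → w = 0.5032
R4 (z=25.0): under=0.68 → w = 0.6800
Weighted average = (0.2046·9.0 + 0.3982·65.9 + 0.5032·63.5 + 0.6800·25.0) / (0.2046 + 0.3982 + 0.5032 + 0.6800)
  = 77.0365 / 1.7860 = 43.133

43.133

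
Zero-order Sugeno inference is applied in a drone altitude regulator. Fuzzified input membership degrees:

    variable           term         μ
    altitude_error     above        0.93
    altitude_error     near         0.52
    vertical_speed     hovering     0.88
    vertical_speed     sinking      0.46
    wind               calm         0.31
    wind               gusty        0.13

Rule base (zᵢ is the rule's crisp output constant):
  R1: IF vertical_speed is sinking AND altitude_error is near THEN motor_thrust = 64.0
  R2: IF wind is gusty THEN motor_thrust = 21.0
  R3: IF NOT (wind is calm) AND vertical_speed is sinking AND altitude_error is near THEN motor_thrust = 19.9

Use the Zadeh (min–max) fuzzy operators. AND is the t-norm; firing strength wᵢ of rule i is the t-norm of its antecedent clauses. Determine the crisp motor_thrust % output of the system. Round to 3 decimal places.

R1 (z=64.0): sinking=0.46, near=0.52; AND[min(a, b)] → w = 0.46
R2 (z=21.0): gusty=0.13 → w = 0.13
R3 (z=19.9): ¬calm=1−0.31=0.69, sinking=0.46, near=0.52; AND[min(a, b)] → w = 0.46
Weighted average = (0.46·64.0 + 0.13·21.0 + 0.46·19.9) / (0.46 + 0.13 + 0.46)
  = 41.3240 / 1.0500 = 39.356

39.356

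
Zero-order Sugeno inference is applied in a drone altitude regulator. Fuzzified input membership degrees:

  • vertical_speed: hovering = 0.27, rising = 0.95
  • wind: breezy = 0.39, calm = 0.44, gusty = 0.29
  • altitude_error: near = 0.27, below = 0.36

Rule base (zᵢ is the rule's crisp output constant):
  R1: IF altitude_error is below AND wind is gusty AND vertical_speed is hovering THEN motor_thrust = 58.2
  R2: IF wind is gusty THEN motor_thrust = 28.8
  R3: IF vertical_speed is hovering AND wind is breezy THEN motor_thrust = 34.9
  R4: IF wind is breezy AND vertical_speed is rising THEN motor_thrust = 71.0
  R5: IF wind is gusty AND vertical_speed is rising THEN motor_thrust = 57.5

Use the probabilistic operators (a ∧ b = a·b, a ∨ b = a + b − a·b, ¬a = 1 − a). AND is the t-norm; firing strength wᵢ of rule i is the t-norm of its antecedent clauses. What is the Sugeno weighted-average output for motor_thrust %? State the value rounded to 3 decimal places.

52.188

R1 (z=58.2): below=0.36, gusty=0.29, hovering=0.27; AND[a·b] → w = 0.0282
R2 (z=28.8): gusty=0.29 → w = 0.2900
R3 (z=34.9): hovering=0.27, breezy=0.39; AND[a·b] → w = 0.1053
R4 (z=71.0): breezy=0.39, rising=0.95; AND[a·b] → w = 0.3705
R5 (z=57.5): gusty=0.29, rising=0.95; AND[a·b] → w = 0.2755
Weighted average = (0.0282·58.2 + 0.2900·28.8 + 0.1053·34.9 + 0.3705·71.0 + 0.2755·57.5) / (0.0282 + 0.2900 + 0.1053 + 0.3705 + 0.2755)
  = 55.8143 / 1.0695 = 52.188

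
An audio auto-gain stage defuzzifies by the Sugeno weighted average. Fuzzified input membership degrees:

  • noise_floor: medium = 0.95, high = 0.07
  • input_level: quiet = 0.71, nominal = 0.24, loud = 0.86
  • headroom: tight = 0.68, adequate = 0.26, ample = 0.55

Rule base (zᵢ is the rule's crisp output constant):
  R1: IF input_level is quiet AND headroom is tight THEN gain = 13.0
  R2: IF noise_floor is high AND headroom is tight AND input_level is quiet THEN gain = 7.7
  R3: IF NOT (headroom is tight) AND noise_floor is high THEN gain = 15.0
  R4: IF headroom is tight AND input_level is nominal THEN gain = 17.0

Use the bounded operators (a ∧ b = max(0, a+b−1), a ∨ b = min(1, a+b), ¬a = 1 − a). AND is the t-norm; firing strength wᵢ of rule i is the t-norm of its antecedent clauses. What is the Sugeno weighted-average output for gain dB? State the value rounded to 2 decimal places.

R1 (z=13.0): quiet=0.71, tight=0.68; AND[max(0, a+b−1)] → w = 0.39
R2 (z=7.7): high=0.07, tight=0.68, quiet=0.71; AND[max(0, a+b−1)] → w = 0.00
R3 (z=15.0): ¬tight=1−0.68=0.32, high=0.07; AND[max(0, a+b−1)] → w = 0.00
R4 (z=17.0): tight=0.68, nominal=0.24; AND[max(0, a+b−1)] → w = 0.00
Weighted average = (0.39·13.0 + 0.00·7.7 + 0.00·15.0 + 0.00·17.0) / (0.39 + 0.00 + 0.00 + 0.00)
  = 5.0700 / 0.3900 = 13.00

13.00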